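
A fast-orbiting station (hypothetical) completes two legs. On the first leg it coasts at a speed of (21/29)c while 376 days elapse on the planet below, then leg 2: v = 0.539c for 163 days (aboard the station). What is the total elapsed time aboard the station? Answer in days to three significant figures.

Leg 1: γ = 1/√(1 − (21/29)²) = 29/20 = 1.450; τ_1 = 376/1.450 = 259.3 days.
Leg 2: 163 days is already measured aboard the station.
Total: 259.3 + 163.0 days.

τ = 422 days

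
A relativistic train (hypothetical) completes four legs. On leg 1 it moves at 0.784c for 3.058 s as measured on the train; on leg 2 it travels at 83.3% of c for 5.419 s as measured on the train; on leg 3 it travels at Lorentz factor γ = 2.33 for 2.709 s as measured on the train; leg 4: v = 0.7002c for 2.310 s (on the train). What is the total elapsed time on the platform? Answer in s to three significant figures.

Leg 1: γ = 1/√(1 − 0.784²) = 1/√0.3853 = 1.611; Δt_1 = 1.611 × 3.058 = 4.926 s.
Leg 2: β = 0.833; γ = 1/√(1 − 0.833²) = 1/√0.3061 = 1.807; Δt_2 = 1.807 × 5.419 = 9.794 s.
Leg 3: γ = 2.33; Δt_3 = 2.330 × 2.709 = 6.312 s.
Leg 4: γ = 1/√(1 − 0.7002²) = 1/√0.5097 = 1.401; Δt_4 = 1.401 × 2.310 = 3.236 s.
Total: 4.926 + 9.794 + 6.312 + 3.236 s.

Δt = 24.3 s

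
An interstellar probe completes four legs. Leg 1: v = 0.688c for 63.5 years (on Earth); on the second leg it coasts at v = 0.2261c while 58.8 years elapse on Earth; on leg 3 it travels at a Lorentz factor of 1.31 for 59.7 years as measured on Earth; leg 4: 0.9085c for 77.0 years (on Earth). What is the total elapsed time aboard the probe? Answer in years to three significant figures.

τ = 181 years

Leg 1: γ = 1/√(1 − 0.688²) = 1/√0.5267 = 1.378; τ_1 = 63.5/1.378 = 46.08 years.
Leg 2: γ = 1/√(1 − 0.2261²) = 1/√0.9489 = 1.027; τ_2 = 58.8/1.027 = 57.28 years.
Leg 3: γ = 1.31; τ_3 = 59.7/1.310 = 45.57 years.
Leg 4: γ = 1/√(1 − 0.9085²) = 1/√0.1746 = 2.393; τ_4 = 77.0/2.393 = 32.18 years.
Total: 46.08 + 57.28 + 45.57 + 32.18 years.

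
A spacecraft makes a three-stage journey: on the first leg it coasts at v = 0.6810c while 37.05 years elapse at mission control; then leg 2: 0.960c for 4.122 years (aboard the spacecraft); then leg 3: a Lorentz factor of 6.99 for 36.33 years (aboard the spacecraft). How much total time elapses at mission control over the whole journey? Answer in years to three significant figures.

Δt = 306 years

Leg 1: 37.05 years is already measured at mission control.
Leg 2: γ = 1/√(1 − 0.960²) = 25/7 ≈ 3.571; Δt_2 = 3.571 × 4.122 = 14.72 years.
Leg 3: γ = 6.99; Δt_3 = 6.990 × 36.33 = 253.9 years.
Total: 37.05 + 14.72 + 253.9 years.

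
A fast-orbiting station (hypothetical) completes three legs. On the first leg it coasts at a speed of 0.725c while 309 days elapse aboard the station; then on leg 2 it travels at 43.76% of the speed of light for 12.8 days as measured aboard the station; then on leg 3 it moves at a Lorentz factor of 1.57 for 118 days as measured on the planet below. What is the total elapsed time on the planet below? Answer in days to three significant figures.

Leg 1: γ = 1/√(1 − 0.725²) = 1/√0.4744 = 1.452; Δt_1 = 1.452 × 309 = 448.6 days.
Leg 2: β = 0.4376; γ = 1/√(1 − 0.4376²) = 1/√0.8085 = 1.112; Δt_2 = 1.112 × 12.8 = 14.24 days.
Leg 3: 118 days is already measured on the planet below.
Total: 448.6 + 14.24 + 118.0 days.

Δt = 581 days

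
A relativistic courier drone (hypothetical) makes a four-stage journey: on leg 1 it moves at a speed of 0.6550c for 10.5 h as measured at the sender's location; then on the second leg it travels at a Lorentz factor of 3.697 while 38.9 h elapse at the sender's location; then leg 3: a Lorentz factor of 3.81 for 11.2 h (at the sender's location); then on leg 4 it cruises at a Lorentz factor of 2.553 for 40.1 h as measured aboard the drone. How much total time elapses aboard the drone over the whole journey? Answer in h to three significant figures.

Leg 1: γ = 1/√(1 − 0.6550²) = 1/√0.5710 = 1.323; τ_1 = 10.5/1.323 = 7.934 h.
Leg 2: γ = 3.697; τ_2 = 38.9/3.697 = 10.52 h.
Leg 3: γ = 3.81; τ_3 = 11.2/3.810 = 2.940 h.
Leg 4: 40.1 h is already measured aboard the drone.
Total: 7.934 + 10.52 + 2.940 + 40.10 h.

τ = 61.5 h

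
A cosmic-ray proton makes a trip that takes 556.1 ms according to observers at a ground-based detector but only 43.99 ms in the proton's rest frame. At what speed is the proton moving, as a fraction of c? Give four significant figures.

β = 0.9969

The proper time is measured in the proton's rest frame (both events occur at the proton's location); Δt is measured at a ground-based detector. γ = Δt/τ = 556.1/43.99 = 12.64.
β = √(1 − 1/γ²) = √(1 − 0.006258) = √0.9937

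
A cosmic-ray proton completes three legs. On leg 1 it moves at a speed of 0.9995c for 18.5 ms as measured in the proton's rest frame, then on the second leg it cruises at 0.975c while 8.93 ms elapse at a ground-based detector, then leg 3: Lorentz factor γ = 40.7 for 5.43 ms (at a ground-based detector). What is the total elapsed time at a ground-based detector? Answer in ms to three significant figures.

Leg 1: γ = 1/√(1 − 0.9995²) = 1/√9.997×10⁻⁴ = 31.63; Δt_1 = 31.63 × 18.5 = 585.1 ms.
Leg 2: 8.93 ms is already measured at a ground-based detector.
Leg 3: 5.43 ms is already measured at a ground-based detector.
Total: 585.1 + 8.930 + 5.430 ms.

Δt = 599 ms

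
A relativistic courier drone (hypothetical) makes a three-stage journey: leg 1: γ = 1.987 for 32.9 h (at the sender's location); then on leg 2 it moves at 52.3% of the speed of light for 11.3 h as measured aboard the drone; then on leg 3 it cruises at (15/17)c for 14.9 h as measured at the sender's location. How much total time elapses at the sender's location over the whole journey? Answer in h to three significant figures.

Δt = 61.1 h

Leg 1: 32.9 h is already measured at the sender's location.
Leg 2: β = 0.523; γ = 1/√(1 − 0.523²) = 1/√0.7265 = 1.173; Δt_2 = 1.173 × 11.3 = 13.26 h.
Leg 3: 14.9 h is already measured at the sender's location.
Total: 32.90 + 13.26 + 14.90 h.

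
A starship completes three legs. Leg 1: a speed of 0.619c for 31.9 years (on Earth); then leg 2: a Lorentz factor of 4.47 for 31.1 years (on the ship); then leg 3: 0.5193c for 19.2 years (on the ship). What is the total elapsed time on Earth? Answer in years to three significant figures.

Δt = 193 years

Leg 1: 31.9 years is already measured on Earth.
Leg 2: γ = 4.47; Δt_2 = 4.470 × 31.1 = 139.0 years.
Leg 3: γ = 1/√(1 − 0.5193²) = 1/√0.7303 = 1.170; Δt_3 = 1.170 × 19.2 = 22.47 years.
Total: 31.90 + 139.0 + 22.47 years.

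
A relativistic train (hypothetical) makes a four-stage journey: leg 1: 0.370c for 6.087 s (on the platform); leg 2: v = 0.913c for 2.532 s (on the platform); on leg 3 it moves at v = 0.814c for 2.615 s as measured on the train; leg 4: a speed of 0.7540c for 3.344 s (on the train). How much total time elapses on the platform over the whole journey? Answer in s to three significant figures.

Leg 1: 6.087 s is already measured on the platform.
Leg 2: 2.532 s is already measured on the platform.
Leg 3: γ = 1/√(1 − 0.814²) = 1/√0.3374 = 1.722; Δt_3 = 1.722 × 2.615 = 4.502 s.
Leg 4: γ = 1/√(1 − 0.7540²) = 1/√0.4315 = 1.522; Δt_4 = 1.522 × 3.344 = 5.091 s.
Total: 6.087 + 2.532 + 4.502 + 5.091 s.

Δt = 18.2 s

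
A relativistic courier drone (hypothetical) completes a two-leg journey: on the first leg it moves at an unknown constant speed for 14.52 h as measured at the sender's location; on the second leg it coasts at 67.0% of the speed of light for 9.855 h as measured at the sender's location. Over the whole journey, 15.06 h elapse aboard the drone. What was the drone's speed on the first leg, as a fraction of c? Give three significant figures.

Leg 1: speed unknown; τ_1 = 14.52/γ_1.
Leg 2: β = 0.670; γ = 1/√(1 − 0.670²) = 1/√0.5511 = 1.347; τ_2 = 9.855/1.347 = 7.316 h.
Total proper time: τ_1 + 7.316 = 15.06, so τ_1 = 15.06 − 7.316 = 7.744 h.
γ_1 = 14.52/7.744 = 1.875; β = √(1 − 1/γ²) = √0.7156.

β = 0.846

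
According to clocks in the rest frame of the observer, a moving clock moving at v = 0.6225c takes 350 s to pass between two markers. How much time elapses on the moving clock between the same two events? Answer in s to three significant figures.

γ = 1/√(1 − 0.6225²) = 1/√0.6125 = 1.278
The interval measured in the rest frame of the observer is the dilated one; the clock on the moving clock measures the proper time τ = Δt/γ = 350/1.278 s.

τ = 274 s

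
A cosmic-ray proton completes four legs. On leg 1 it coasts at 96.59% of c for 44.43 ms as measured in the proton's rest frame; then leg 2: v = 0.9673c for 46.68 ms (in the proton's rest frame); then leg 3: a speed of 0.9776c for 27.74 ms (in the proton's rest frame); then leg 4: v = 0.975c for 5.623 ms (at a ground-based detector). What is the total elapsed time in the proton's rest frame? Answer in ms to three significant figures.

τ = 120 ms

Leg 1: 44.43 ms is already measured in the proton's rest frame.
Leg 2: 46.68 ms is already measured in the proton's rest frame.
Leg 3: 27.74 ms is already measured in the proton's rest frame.
Leg 4: γ = 1/√(1 − 0.975²) = 1/√0.04938 = 4.500; τ_4 = 5.623/4.500 = 1.249 ms.
Total: 44.43 + 46.68 + 27.74 + 1.249 ms.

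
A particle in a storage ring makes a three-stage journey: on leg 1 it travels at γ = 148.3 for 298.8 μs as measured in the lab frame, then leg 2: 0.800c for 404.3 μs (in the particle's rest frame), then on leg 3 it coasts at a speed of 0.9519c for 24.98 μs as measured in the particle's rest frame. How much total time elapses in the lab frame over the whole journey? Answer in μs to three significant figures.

Δt = 1050 μs

Leg 1: 298.8 μs is already measured in the lab frame.
Leg 2: γ = 1/√(1 − 0.800²) = 5/3 ≈ 1.667; Δt_2 = 1.667 × 404.3 = 673.8 μs.
Leg 3: γ = 1/√(1 − 0.9519²) = 1/√0.09389 = 3.264; Δt_3 = 3.264 × 24.98 = 81.53 μs.
Total: 298.8 + 673.8 + 81.53 μs.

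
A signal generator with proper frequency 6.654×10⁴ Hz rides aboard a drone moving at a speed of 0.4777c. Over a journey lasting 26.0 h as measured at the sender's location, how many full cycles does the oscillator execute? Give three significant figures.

N = 5.47×10⁹

γ = 1/√(1 − 0.4777²) = 1/√0.7718 = 1.138
The oscillator's own cycle count is N = f × τ where τ is the proper time aboard the drone. τ = Δt/γ = 26.0/1.138 = 22.84 h = 8.223×10⁴ s.
N = 6.654×10⁴ × 8.223×10⁴ = 5.472×10⁹.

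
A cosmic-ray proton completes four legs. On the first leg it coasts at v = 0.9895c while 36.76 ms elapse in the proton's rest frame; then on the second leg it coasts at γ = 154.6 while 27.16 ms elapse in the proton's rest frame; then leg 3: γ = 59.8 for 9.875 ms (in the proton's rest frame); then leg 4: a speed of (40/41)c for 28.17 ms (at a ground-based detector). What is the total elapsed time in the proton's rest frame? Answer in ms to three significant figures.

τ = 80.0 ms

Leg 1: 36.76 ms is already measured in the proton's rest frame.
Leg 2: 27.16 ms is already measured in the proton's rest frame.
Leg 3: 9.875 ms is already measured in the proton's rest frame.
Leg 4: γ = 1/√(1 − (40/41)²) = 41/9 ≈ 4.556; τ_4 = 28.17/4.556 = 6.184 ms.
Total: 36.76 + 27.16 + 9.875 + 6.184 ms.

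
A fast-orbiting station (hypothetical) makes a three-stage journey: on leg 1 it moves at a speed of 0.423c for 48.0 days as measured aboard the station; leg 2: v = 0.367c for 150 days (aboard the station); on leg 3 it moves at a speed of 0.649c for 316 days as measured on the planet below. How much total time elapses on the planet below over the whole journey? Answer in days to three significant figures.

Δt = 530 days

Leg 1: γ = 1/√(1 − 0.423²) = 1/√0.8211 = 1.104; Δt_1 = 1.104 × 48.0 = 52.97 days.
Leg 2: γ = 1/√(1 − 0.367²) = 1/√0.8653 = 1.075; Δt_2 = 1.075 × 150 = 161.3 days.
Leg 3: 316 days is already measured on the planet below.
Total: 52.97 + 161.3 + 316.0 days.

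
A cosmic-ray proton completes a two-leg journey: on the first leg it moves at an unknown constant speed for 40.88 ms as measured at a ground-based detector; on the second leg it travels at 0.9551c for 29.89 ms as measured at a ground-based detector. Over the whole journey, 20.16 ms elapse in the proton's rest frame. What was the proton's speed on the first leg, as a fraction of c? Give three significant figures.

β = 0.961

Leg 1: speed unknown; τ_1 = 40.88/γ_1.
Leg 2: γ = 1/√(1 − 0.9551²) = 1/√0.08778 = 3.375; τ_2 = 29.89/3.375 = 8.856 ms.
Total proper time: τ_1 + 8.856 = 20.16, so τ_1 = 20.16 − 8.856 = 11.30 ms.
γ_1 = 40.88/11.30 = 3.616; β = √(1 − 1/γ²) = √0.9235.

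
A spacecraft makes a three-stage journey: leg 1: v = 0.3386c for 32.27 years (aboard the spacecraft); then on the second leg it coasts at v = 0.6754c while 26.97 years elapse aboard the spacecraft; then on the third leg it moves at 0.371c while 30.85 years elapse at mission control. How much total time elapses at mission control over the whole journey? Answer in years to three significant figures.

Δt = 102 years

Leg 1: γ = 1/√(1 − 0.3386²) = 1/√0.8854 = 1.063; Δt_1 = 1.063 × 32.27 = 34.30 years.
Leg 2: γ = 1/√(1 − 0.6754²) = 1/√0.5438 = 1.356; Δt_2 = 1.356 × 26.97 = 36.57 years.
Leg 3: 30.85 years is already measured at mission control.
Total: 34.30 + 36.57 + 30.85 years.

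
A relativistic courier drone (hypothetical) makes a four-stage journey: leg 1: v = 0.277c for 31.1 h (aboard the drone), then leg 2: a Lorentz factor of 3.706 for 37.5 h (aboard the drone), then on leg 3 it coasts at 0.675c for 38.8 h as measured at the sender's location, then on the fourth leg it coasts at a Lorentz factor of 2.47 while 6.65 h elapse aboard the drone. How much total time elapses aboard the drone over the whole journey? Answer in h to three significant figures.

Leg 1: 31.1 h is already measured aboard the drone.
Leg 2: 37.5 h is already measured aboard the drone.
Leg 3: γ = 1/√(1 − 0.675²) = 1/√0.5444 = 1.355; τ_3 = 38.8/1.355 = 28.63 h.
Leg 4: 6.65 h is already measured aboard the drone.
Total: 31.10 + 37.50 + 28.63 + 6.650 h.

τ = 104 h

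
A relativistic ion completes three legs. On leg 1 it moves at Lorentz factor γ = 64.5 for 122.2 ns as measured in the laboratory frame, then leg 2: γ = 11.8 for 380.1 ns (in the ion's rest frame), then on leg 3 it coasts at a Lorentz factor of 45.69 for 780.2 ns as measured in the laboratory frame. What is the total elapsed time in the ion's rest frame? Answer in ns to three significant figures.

Leg 1: γ = 64.5; τ_1 = 122.2/64.50 = 1.895 ns.
Leg 2: 380.1 ns is already measured in the ion's rest frame.
Leg 3: γ = 45.69; τ_3 = 780.2/45.69 = 17.08 ns.
Total: 1.895 + 380.1 + 17.08 ns.

τ = 399 ns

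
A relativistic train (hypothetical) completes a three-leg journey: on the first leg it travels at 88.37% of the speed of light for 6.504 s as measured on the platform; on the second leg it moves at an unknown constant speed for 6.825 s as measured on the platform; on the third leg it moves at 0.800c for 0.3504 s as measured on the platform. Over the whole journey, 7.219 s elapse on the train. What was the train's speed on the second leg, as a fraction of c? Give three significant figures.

Leg 1: β = 0.8837; γ = 1/√(1 − 0.8837²) = 1/√0.2191 = 2.137; τ_1 = 6.504/2.137 = 3.044 s.
Leg 2: speed unknown; τ_2 = 6.825/γ_2.
Leg 3: γ = 1/√(1 − 0.800²) = 5/3 ≈ 1.667; τ_3 = 0.3504/1.667 = 0.2102 s.
Total proper time: 3.044 + τ_2 + 0.2102 = 7.219, so τ_2 = 7.219 − 3.254 = 3.965 s.
γ_2 = 6.825/3.965 = 1.722; β = √(1 − 1/γ²) = √0.6626.

β = 0.814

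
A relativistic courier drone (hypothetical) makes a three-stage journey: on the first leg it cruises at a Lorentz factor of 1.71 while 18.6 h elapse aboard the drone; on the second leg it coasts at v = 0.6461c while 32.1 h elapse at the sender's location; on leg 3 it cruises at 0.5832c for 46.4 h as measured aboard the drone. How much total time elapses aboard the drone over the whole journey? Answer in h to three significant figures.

Leg 1: 18.6 h is already measured aboard the drone.
Leg 2: γ = 1/√(1 − 0.6461²) = 1/√0.5826 = 1.310; τ_2 = 32.1/1.310 = 24.50 h.
Leg 3: 46.4 h is already measured aboard the drone.
Total: 18.60 + 24.50 + 46.40 h.

τ = 89.5 h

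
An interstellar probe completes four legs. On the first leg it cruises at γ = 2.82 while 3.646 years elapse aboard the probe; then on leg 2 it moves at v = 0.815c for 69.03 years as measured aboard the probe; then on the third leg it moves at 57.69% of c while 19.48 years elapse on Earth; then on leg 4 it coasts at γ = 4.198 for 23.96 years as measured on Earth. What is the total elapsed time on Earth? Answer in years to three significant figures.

Δt = 173 years

Leg 1: γ = 2.82; Δt_1 = 2.820 × 3.646 = 10.28 years.
Leg 2: γ = 1/√(1 − 0.815²) = 1/√0.3358 = 1.726; Δt_2 = 1.726 × 69.03 = 119.1 years.
Leg 3: 19.48 years is already measured on Earth.
Leg 4: 23.96 years is already measured on Earth.
Total: 10.28 + 119.1 + 19.48 + 23.96 years.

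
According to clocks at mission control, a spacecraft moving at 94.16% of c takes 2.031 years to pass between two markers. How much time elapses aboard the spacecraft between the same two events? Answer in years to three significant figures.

β = 0.9416; γ = 1/√(1 − 0.9416²) = 1/√0.1134 = 2.970
The interval measured at mission control is the dilated one; the clock aboard the spacecraft measures the proper time τ = Δt/γ = 2.031/2.970 years.

τ = 0.684 years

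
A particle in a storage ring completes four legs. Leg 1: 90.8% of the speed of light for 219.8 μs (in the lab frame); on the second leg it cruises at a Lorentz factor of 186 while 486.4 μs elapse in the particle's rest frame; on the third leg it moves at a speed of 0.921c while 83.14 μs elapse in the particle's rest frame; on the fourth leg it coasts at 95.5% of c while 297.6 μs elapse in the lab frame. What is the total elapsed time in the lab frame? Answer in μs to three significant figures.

Leg 1: 219.8 μs is already measured in the lab frame.
Leg 2: γ = 186; Δt_2 = 186.0 × 486.4 = 9.047×10⁴ μs.
Leg 3: γ = 1/√(1 − 0.921²) = 1/√0.1518 = 2.567; Δt_3 = 2.567 × 83.14 = 213.4 μs.
Leg 4: 297.6 μs is already measured in the lab frame.
Total: 219.8 + 9.047×10⁴ + 213.4 + 297.6 μs.

Δt = 9.12×10⁴ μs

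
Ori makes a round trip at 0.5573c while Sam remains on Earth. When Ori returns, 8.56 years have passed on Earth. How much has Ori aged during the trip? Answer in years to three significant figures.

τ = 7.11 years

γ = 1/√(1 − 0.5573²) = 1/√0.6894 = 1.204
Ori's clock measures proper time along the trip: τ = Δt/γ = 8.56/1.204 years.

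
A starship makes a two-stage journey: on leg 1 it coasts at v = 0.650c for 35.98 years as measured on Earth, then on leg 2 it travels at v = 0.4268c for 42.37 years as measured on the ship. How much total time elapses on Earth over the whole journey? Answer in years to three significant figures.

Leg 1: 35.98 years is already measured on Earth.
Leg 2: γ = 1/√(1 − 0.4268²) = 1/√0.8178 = 1.106; Δt_2 = 1.106 × 42.37 = 46.85 years.
Total: 35.98 + 46.85 years.

Δt = 82.8 years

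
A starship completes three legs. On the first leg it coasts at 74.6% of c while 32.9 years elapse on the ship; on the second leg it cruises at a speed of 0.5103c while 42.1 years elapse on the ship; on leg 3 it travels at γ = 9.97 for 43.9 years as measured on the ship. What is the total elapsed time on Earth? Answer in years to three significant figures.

Leg 1: β = 0.746; γ = 1/√(1 − 0.746²) = 1/√0.4435 = 1.502; Δt_1 = 1.502 × 32.9 = 49.40 years.
Leg 2: γ = 1/√(1 − 0.5103²) = 1/√0.7396 = 1.163; Δt_2 = 1.163 × 42.1 = 48.95 years.
Leg 3: γ = 9.97; Δt_3 = 9.970 × 43.9 = 437.7 years.
Total: 49.40 + 48.95 + 437.7 years.

Δt = 536 years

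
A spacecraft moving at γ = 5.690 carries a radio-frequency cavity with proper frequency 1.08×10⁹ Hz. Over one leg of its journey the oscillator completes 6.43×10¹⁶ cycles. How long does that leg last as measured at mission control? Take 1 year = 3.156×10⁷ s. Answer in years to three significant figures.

γ = 5.690
Proper time for N cycles: τ = N/f = 6.43×10¹⁶/(1.08×10⁹) = 5.954×10⁷ s = 1.886 years.
Lab-frame duration Δt = γτ = 5.690 × 1.886 = 10.73 years.

Δt = 10.7 years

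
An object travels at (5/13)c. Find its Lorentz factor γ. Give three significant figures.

γ = 1.08

γ = 1/√(1 − (5/13)²) = 13/12 ≈ 1.083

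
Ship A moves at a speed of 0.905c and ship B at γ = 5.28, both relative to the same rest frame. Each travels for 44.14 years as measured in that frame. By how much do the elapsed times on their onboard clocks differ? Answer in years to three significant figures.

|τ_A − τ_B| = 10.4 years

A: γ = 1/√(1 − 0.905²) = 1/√0.1810 = 2.351; τ_A = 44.14/2.351 = 18.78 years.
B: γ = 5.28; τ_B = 44.14/5.280 = 8.360 years.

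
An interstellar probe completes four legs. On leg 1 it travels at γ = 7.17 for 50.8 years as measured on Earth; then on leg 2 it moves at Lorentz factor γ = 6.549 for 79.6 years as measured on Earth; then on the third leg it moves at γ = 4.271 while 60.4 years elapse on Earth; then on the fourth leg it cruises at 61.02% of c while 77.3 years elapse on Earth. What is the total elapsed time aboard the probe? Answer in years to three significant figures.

Leg 1: γ = 7.17; τ_1 = 50.8/7.170 = 7.085 years.
Leg 2: γ = 6.549; τ_2 = 79.6/6.549 = 12.15 years.
Leg 3: γ = 4.271; τ_3 = 60.4/4.271 = 14.14 years.
Leg 4: β = 0.6102; γ = 1/√(1 − 0.6102²) = 1/√0.6277 = 1.262; τ_4 = 77.3/1.262 = 61.24 years.
Total: 7.085 + 12.15 + 14.14 + 61.24 years.

τ = 94.6 years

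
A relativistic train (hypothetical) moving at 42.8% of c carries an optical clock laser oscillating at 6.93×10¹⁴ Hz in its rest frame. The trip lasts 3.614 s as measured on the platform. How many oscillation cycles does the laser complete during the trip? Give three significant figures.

β = 0.428; γ = 1/√(1 − 0.428²) = 1/√0.8168 = 1.106
The oscillator's own cycle count is N = f × τ where τ is the proper time on the train. τ = Δt/γ = 3.614/1.106 = 3.266 s = 3.266×10⁰ s.
N = 6.93×10¹⁴ × 3.266×10⁰ = 2.264×10¹⁵.

N = 2.26×10¹⁵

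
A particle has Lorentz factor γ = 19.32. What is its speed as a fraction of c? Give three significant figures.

β = √(1 − 1/γ²) = √(1 − 1/19.32²) = √(1 − 0.002679) = √0.9973

β = 0.999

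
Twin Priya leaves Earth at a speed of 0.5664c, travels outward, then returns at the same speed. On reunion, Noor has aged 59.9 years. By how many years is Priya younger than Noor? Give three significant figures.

γ = 1/√(1 − 0.5664²) = 1/√0.6792 = 1.213
Priya's elapsed proper time: τ = 59.9/1.213 = 49.37 years.
Age gap = Δt − τ = 59.9 − 49.37 years.

Δt − τ = 10.5 years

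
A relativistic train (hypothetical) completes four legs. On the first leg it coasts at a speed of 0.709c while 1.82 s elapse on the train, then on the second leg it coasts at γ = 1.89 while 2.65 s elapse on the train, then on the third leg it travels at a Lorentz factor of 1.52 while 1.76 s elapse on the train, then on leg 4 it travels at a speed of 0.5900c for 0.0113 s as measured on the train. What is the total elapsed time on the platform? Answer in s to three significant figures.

Δt = 10.3 s

Leg 1: γ = 1/√(1 − 0.709²) = 1/√0.4973 = 1.418; Δt_1 = 1.418 × 1.82 = 2.581 s.
Leg 2: γ = 1.89; Δt_2 = 1.890 × 2.65 = 5.008 s.
Leg 3: γ = 1.52; Δt_3 = 1.520 × 1.76 = 2.675 s.
Leg 4: γ = 1/√(1 − 0.5900²) = 1/√0.6519 = 1.239; Δt_4 = 1.239 × 0.0113 = 0.01400 s.
Total: 2.581 + 5.008 + 2.675 + 0.01400 s.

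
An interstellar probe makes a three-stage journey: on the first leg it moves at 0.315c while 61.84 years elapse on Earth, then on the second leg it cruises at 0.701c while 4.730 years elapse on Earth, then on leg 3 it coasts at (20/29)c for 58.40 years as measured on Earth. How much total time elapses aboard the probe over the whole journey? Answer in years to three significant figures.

τ = 104 years

Leg 1: γ = 1/√(1 − 0.315²) = 1/√0.9008 = 1.054; τ_1 = 61.84/1.054 = 58.69 years.
Leg 2: γ = 1/√(1 − 0.701²) = 1/√0.5086 = 1.402; τ_2 = 4.730/1.402 = 3.373 years.
Leg 3: γ = 1/√(1 − (20/29)²) = 29/21 ≈ 1.381; τ_3 = 58.40/1.381 = 42.29 years.
Total: 58.69 + 3.373 + 42.29 years.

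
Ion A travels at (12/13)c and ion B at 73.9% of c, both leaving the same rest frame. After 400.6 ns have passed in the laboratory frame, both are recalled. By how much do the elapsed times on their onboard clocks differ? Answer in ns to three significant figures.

|τ_A − τ_B| = 116 ns

A: γ = 1/√(1 − (12/13)²) = 13/5 = 2.600; τ_A = 400.6/2.600 = 154.1 ns.
B: β = 0.739; γ = 1/√(1 − 0.739²) = 1/√0.4539 = 1.484; τ_B = 400.6/1.484 = 269.9 ns.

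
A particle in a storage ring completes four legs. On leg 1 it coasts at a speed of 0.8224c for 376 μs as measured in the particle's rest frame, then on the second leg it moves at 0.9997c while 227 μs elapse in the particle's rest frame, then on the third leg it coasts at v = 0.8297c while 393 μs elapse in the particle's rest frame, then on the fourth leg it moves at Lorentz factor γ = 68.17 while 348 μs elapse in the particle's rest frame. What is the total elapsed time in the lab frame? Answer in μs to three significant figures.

Δt = 3.44×10⁴ μs

Leg 1: γ = 1/√(1 − 0.8224²) = 1/√0.3237 = 1.758; Δt_1 = 1.758 × 376 = 660.9 μs.
Leg 2: γ = 1/√(1 − 0.9997²) = 1/√5.999×10⁻⁴ = 40.83; Δt_2 = 40.83 × 227 = 9268 μs.
Leg 3: γ = 1/√(1 − 0.8297²) = 1/√0.3116 = 1.791; Δt_3 = 1.791 × 393 = 704.0 μs.
Leg 4: γ = 68.17; Δt_4 = 68.17 × 348 = 2.372×10⁴ μs.
Total: 660.9 + 9268 + 704.0 + 2.372×10⁴ μs.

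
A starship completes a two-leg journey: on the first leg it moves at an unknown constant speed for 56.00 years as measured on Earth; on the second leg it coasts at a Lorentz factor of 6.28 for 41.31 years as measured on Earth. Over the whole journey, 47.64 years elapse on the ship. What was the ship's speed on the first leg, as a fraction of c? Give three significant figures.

Leg 1: speed unknown; τ_1 = 56.00/γ_1.
Leg 2: γ = 6.28; τ_2 = 41.31/6.280 = 6.578 years.
Total proper time: τ_1 + 6.578 = 47.64, so τ_1 = 47.64 − 6.578 = 41.06 years.
γ_1 = 56.00/41.06 = 1.364; β = √(1 − 1/γ²) = √0.4623.

β = 0.680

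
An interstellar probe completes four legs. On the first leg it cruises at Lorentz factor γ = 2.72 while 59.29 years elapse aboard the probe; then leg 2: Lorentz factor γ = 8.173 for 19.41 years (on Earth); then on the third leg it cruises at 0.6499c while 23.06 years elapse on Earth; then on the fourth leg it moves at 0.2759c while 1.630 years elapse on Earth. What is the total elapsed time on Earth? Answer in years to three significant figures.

Leg 1: γ = 2.72; Δt_1 = 2.720 × 59.29 = 161.3 years.
Leg 2: 19.41 years is already measured on Earth.
Leg 3: 23.06 years is already measured on Earth.
Leg 4: 1.630 years is already measured on Earth.
Total: 161.3 + 19.41 + 23.06 + 1.630 years.

Δt = 205 years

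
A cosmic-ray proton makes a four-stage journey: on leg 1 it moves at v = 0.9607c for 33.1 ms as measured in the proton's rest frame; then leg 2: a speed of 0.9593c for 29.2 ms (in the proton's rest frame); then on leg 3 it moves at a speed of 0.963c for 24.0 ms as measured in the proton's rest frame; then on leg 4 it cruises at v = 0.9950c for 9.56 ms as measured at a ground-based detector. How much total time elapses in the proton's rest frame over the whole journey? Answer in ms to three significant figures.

τ = 87.3 ms

Leg 1: 33.1 ms is already measured in the proton's rest frame.
Leg 2: 29.2 ms is already measured in the proton's rest frame.
Leg 3: 24.0 ms is already measured in the proton's rest frame.
Leg 4: γ = 1/√(1 − 0.9950²) = 1/√0.009975 = 10.01; τ_4 = 9.56/10.01 = 0.9548 ms.
Total: 33.10 + 29.20 + 24.00 + 0.9548 ms.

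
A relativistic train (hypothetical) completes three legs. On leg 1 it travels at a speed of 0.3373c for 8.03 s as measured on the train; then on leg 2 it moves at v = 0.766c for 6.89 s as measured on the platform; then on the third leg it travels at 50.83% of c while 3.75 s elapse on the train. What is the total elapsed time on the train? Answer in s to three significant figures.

τ = 16.2 s

Leg 1: 8.03 s is already measured on the train.
Leg 2: γ = 1/√(1 − 0.766²) = 1/√0.4132 = 1.556; τ_2 = 6.89/1.556 = 4.429 s.
Leg 3: 3.75 s is already measured on the train.
Total: 8.030 + 4.429 + 3.750 s.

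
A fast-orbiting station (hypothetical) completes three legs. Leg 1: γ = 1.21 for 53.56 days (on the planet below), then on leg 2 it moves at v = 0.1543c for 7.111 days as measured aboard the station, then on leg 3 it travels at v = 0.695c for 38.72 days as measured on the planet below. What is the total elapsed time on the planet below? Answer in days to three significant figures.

Leg 1: 53.56 days is already measured on the planet below.
Leg 2: γ = 1/√(1 − 0.1543²) = 1/√0.9762 = 1.012; Δt_2 = 1.012 × 7.111 = 7.197 days.
Leg 3: 38.72 days is already measured on the planet below.
Total: 53.56 + 7.197 + 38.72 days.

Δt = 99.5 days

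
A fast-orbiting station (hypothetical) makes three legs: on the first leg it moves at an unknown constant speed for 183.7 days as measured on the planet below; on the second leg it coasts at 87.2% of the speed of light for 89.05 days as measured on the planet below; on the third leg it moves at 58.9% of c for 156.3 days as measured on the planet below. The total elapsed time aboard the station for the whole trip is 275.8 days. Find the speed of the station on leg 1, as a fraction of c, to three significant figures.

Leg 1: speed unknown; τ_1 = 183.7/γ_1.
Leg 2: β = 0.872; γ = 1/√(1 − 0.872²) = 1/√0.2396 = 2.043; τ_2 = 89.05/2.043 = 43.59 days.
Leg 3: β = 0.589; γ = 1/√(1 − 0.589²) = 1/√0.6531 = 1.237; τ_3 = 156.3/1.237 = 126.3 days.
Total proper time: τ_1 + 43.59 + 126.3 = 275.8, so τ_1 = 275.8 − 169.9 = 105.9 days.
γ_1 = 183.7/105.9 = 1.735; β = √(1 − 1/γ²) = √0.6677.

β = 0.817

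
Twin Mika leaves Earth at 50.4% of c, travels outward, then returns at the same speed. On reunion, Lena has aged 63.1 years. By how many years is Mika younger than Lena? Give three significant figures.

β = 0.504; γ = 1/√(1 − 0.504²) = 1/√0.7460 = 1.158
Mika's elapsed proper time: τ = 63.1/1.158 = 54.50 years.
Age gap = Δt − τ = 63.1 − 54.50 years.

Δt − τ = 8.60 years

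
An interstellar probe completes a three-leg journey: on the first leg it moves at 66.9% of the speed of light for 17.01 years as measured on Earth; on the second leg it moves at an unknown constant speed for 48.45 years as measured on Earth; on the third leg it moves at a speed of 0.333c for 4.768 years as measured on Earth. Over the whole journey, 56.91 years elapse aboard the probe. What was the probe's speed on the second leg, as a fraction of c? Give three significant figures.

Leg 1: β = 0.669; γ = 1/√(1 − 0.669²) = 1/√0.5524 = 1.345; τ_1 = 17.01/1.345 = 12.64 years.
Leg 2: speed unknown; τ_2 = 48.45/γ_2.
Leg 3: γ = 1/√(1 − 0.333²) = 1/√0.8891 = 1.061; τ_3 = 4.768/1.061 = 4.496 years.
Total proper time: 12.64 + τ_2 + 4.496 = 56.91, so τ_2 = 56.91 − 17.14 = 39.77 years.
γ_2 = 48.45/39.77 = 1.218; β = √(1 − 1/γ²) = √0.3262.

β = 0.571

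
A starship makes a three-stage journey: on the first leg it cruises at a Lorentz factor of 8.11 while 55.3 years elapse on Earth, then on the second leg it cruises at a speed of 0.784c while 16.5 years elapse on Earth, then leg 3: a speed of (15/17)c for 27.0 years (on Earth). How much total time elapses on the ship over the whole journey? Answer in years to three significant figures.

τ = 29.8 years

Leg 1: γ = 8.11; τ_1 = 55.3/8.110 = 6.819 years.
Leg 2: γ = 1/√(1 − 0.784²) = 1/√0.3853 = 1.611; τ_2 = 16.5/1.611 = 10.24 years.
Leg 3: γ = 1/√(1 − (15/17)²) = 17/8 = 2.125; τ_3 = 27.0/2.125 = 12.71 years.
Total: 6.819 + 10.24 + 12.71 years.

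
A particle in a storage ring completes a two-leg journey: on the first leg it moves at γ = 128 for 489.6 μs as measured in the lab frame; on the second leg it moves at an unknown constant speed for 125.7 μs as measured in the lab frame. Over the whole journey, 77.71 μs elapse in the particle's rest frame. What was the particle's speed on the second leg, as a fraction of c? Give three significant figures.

Leg 1: γ = 128; τ_1 = 489.6/128.0 = 3.825 μs.
Leg 2: speed unknown; τ_2 = 125.7/γ_2.
Total proper time: 3.825 + τ_2 = 77.71, so τ_2 = 77.71 − 3.825 = 73.88 μs.
γ_2 = 125.7/73.88 = 1.701; β = √(1 − 1/γ²) = √0.6545.

β = 0.809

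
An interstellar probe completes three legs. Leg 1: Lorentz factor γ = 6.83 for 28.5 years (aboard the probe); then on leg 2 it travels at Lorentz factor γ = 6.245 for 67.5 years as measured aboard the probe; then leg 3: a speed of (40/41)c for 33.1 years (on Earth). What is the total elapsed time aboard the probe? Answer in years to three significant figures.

Leg 1: 28.5 years is already measured aboard the probe.
Leg 2: 67.5 years is already measured aboard the probe.
Leg 3: γ = 1/√(1 − (40/41)²) = 41/9 ≈ 4.556; τ_3 = 33.1/4.556 = 7.266 years.
Total: 28.50 + 67.50 + 7.266 years.

τ = 103 years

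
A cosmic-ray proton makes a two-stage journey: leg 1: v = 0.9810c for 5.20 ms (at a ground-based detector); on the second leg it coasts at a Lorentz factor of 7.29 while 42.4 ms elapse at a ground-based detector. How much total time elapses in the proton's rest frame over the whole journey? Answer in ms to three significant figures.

τ = 6.83 ms

Leg 1: γ = 1/√(1 − 0.9810²) = 1/√0.03764 = 5.154; τ_1 = 5.20/5.154 = 1.009 ms.
Leg 2: γ = 7.29; τ_2 = 42.4/7.290 = 5.816 ms.
Total: 1.009 + 5.816 ms.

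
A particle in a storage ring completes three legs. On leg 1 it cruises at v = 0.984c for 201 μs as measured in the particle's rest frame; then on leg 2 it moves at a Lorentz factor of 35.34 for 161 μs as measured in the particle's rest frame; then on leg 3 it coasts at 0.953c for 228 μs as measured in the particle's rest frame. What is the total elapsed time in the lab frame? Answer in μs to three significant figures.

Δt = 7570 μs

Leg 1: γ = 1/√(1 − 0.984²) = 1/√0.03174 = 5.613; Δt_1 = 5.613 × 201 = 1128 μs.
Leg 2: γ = 35.34; Δt_2 = 35.34 × 161 = 5690 μs.
Leg 3: γ = 1/√(1 − 0.953²) = 1/√0.09179 = 3.301; Δt_3 = 3.301 × 228 = 752.5 μs.
Total: 1128 + 5690 + 752.5 μs.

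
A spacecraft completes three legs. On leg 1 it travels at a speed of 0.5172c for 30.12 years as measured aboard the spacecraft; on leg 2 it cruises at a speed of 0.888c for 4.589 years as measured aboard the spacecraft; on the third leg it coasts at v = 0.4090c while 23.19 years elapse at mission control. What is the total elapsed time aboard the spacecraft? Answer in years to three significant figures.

τ = 55.9 years

Leg 1: 30.12 years is already measured aboard the spacecraft.
Leg 2: 4.589 years is already measured aboard the spacecraft.
Leg 3: γ = 1/√(1 − 0.4090²) = 1/√0.8327 = 1.096; τ_3 = 23.19/1.096 = 21.16 years.
Total: 30.12 + 4.589 + 21.16 years.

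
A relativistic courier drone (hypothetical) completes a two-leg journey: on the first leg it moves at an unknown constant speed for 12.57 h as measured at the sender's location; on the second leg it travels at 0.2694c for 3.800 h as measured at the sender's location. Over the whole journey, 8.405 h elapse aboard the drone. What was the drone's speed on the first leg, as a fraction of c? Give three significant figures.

β = 0.926

Leg 1: speed unknown; τ_1 = 12.57/γ_1.
Leg 2: γ = 1/√(1 − 0.2694²) = 1/√0.9274 = 1.038; τ_2 = 3.800/1.038 = 3.660 h.
Total proper time: τ_1 + 3.660 = 8.405, so τ_1 = 8.405 − 3.660 = 4.745 h.
γ_1 = 12.57/4.745 = 2.649; β = √(1 − 1/γ²) = √0.8575.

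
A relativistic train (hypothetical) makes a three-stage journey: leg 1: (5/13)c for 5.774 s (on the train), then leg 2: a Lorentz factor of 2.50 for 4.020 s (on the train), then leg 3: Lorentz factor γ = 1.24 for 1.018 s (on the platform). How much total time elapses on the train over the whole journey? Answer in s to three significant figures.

Leg 1: 5.774 s is already measured on the train.
Leg 2: 4.020 s is already measured on the train.
Leg 3: γ = 1.24; τ_3 = 1.018/1.240 = 0.8210 s.
Total: 5.774 + 4.020 + 0.8210 s.

τ = 10.6 s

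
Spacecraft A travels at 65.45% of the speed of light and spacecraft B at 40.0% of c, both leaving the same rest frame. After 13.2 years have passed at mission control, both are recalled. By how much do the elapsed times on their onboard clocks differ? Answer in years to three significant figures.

|τ_A − τ_B| = 2.12 years

A: β = 0.6545; γ = 1/√(1 − 0.6545²) = 1/√0.5716 = 1.323; τ_A = 13.2/1.323 = 9.980 years.
B: β = 0.400; γ = 1/√(1 − 0.400²) = 1/√0.8400 = 1.091; τ_B = 13.2/1.091 = 12.10 years.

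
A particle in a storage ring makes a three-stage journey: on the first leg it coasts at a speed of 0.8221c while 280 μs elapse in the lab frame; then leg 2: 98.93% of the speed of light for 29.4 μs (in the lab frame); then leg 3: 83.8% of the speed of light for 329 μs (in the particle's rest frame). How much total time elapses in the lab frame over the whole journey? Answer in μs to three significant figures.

Leg 1: 280 μs is already measured in the lab frame.
Leg 2: 29.4 μs is already measured in the lab frame.
Leg 3: β = 0.838; γ = 1/√(1 − 0.838²) = 1/√0.2978 = 1.833; Δt_3 = 1.833 × 329 = 602.9 μs.
Total: 280.0 + 29.40 + 602.9 μs.

Δt = 912 μs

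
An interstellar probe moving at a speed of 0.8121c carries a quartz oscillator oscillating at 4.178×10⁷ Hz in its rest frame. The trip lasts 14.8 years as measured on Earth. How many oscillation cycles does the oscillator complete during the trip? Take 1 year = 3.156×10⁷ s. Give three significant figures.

N = 1.14×10¹⁶

γ = 1/√(1 − 0.8121²) = 1/√0.3405 = 1.714
The oscillator's own cycle count is N = f × τ where τ is the proper time aboard the probe. τ = Δt/γ = 14.8/1.714 = 8.636 years = 2.726×10⁸ s.
N = 4.178×10⁷ × 2.726×10⁸ = 1.139×10¹⁶.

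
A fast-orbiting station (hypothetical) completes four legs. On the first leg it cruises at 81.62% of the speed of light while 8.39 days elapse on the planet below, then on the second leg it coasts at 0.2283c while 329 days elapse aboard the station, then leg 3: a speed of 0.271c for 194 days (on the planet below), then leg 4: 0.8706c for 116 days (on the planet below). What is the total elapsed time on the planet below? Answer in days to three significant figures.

Leg 1: 8.39 days is already measured on the planet below.
Leg 2: γ = 1/√(1 − 0.2283²) = 1/√0.9479 = 1.027; Δt_2 = 1.027 × 329 = 337.9 days.
Leg 3: 194 days is already measured on the planet below.
Leg 4: 116 days is already measured on the planet below.
Total: 8.390 + 337.9 + 194.0 + 116.0 days.

Δt = 656 days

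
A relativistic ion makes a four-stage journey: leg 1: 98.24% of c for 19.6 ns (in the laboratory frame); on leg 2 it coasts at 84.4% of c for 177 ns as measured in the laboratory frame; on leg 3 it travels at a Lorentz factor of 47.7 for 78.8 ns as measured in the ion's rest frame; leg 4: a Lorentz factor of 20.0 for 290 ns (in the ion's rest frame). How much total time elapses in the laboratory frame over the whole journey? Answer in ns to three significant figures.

Δt = 9760 ns

Leg 1: 19.6 ns is already measured in the laboratory frame.
Leg 2: 177 ns is already measured in the laboratory frame.
Leg 3: γ = 47.7; Δt_3 = 47.70 × 78.8 = 3759 ns.
Leg 4: γ = 20.0; Δt_4 = 20.00 × 290 = 5800 ns.
Total: 19.60 + 177.0 + 3759 + 5800 ns.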